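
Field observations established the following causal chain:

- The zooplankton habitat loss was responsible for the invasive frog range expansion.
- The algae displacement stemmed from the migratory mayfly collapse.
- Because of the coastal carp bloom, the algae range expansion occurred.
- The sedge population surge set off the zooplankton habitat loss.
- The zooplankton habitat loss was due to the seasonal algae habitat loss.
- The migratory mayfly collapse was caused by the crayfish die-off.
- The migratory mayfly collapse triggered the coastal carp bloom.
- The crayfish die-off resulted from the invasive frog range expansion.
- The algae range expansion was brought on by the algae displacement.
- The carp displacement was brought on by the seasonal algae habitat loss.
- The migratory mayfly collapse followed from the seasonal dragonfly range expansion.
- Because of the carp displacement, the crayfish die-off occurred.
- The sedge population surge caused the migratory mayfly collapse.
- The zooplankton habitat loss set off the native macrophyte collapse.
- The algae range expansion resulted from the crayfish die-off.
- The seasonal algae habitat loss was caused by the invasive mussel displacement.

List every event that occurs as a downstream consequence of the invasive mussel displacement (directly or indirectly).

the algae displacement, the algae range expansion, the carp displacement, the coastal carp bloom, the crayfish die-off, the invasive frog range expansion, the migratory mayfly collapse, the native macrophyte collapse, the seasonal algae habitat loss, the zooplankton habitat loss

Direct effects: the seasonal algae habitat loss.
2 steps out: the zooplankton habitat loss, the carp displacement.
3 steps out: the native macrophyte collapse, the invasive frog range expansion, the crayfish die-off.
4 steps out: the migratory mayfly collapse, the algae range expansion.
5 steps out: the coastal carp bloom, the algae displacement.
Not reachable from it: the seasonal dragonfly range expansion, the sedge population surge.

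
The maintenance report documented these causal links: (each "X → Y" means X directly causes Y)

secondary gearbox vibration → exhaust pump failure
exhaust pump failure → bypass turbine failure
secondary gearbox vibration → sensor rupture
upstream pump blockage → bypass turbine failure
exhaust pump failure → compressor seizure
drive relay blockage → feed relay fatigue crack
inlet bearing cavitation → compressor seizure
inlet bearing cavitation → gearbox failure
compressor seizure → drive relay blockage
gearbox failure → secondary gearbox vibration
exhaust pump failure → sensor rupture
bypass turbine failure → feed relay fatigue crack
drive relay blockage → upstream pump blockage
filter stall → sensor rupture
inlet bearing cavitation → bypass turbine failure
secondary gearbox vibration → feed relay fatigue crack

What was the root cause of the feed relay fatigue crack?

Tracing upstream from the feed relay fatigue crack: the feed relay fatigue crack ← the bypass turbine failure ← the inlet bearing cavitation.
The inlet bearing cavitation has no stated cause, so it is the root.

the inlet bearing cavitation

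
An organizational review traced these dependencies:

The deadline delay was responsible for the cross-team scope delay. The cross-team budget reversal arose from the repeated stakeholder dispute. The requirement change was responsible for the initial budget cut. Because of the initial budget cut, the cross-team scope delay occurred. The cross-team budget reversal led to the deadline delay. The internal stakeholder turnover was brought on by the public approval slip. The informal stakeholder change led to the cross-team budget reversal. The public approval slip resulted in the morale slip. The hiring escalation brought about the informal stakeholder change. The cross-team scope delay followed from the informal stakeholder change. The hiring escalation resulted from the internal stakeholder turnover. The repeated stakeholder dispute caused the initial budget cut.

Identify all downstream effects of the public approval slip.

Direct effects: the internal stakeholder turnover, the morale slip.
2 steps out: the hiring escalation.
3 steps out: the informal stakeholder change.
4 steps out: the cross-team budget reversal, the cross-team scope delay.
5 steps out: the deadline delay.
Not reachable from it: the repeated stakeholder dispute, the requirement change, the initial budget cut.

the cross-team budget reversal, the cross-team scope delay, the deadline delay, the hiring escalation, the informal stakeholder change, the internal stakeholder turnover, the morale slip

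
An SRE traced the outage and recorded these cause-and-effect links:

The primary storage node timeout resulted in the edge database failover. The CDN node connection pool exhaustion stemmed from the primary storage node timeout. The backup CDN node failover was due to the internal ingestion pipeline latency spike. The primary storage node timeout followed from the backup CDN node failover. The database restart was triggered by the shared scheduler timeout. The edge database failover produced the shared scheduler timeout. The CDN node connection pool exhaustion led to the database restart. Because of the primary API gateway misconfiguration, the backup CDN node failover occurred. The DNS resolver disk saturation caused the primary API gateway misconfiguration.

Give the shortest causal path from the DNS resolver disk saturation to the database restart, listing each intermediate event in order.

the DNS resolver disk saturation → the primary API gateway misconfiguration → the backup CDN node failover → the primary storage node timeout → the CDN node connection pool exhaustion → the database restart

the DNS resolver disk saturation → the primary API gateway misconfiguration
the primary API gateway misconfiguration → the backup CDN node failover
the backup CDN node failover → the primary storage node timeout
the primary storage node timeout → the CDN node connection pool exhaustion
the CDN node connection pool exhaustion → the database restart
Length: 5 steps.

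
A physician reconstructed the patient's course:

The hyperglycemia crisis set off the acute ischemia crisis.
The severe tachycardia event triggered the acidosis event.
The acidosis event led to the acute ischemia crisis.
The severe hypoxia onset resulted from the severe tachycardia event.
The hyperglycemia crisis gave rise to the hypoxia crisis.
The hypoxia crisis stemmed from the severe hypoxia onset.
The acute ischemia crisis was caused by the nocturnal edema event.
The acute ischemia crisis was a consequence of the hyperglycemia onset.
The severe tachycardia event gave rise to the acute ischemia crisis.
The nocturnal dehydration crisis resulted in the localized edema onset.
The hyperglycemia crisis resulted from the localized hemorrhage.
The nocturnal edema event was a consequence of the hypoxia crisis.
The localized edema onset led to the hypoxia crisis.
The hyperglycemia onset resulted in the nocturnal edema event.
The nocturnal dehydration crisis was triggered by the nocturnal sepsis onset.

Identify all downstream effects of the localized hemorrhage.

Direct effects: the hyperglycemia crisis.
2 steps out: the hypoxia crisis, the acute ischemia crisis.
3 steps out: the nocturnal edema event.
Not reachable from it: the nocturnal sepsis onset, the nocturnal dehydration crisis, the severe tachycardia event, the hyperglycemia onset, the severe hypoxia onset, the localized edema onset, the acidosis event.

the acute ischemia crisis, the hyperglycemia crisis, the hypoxia crisis, the nocturnal edema event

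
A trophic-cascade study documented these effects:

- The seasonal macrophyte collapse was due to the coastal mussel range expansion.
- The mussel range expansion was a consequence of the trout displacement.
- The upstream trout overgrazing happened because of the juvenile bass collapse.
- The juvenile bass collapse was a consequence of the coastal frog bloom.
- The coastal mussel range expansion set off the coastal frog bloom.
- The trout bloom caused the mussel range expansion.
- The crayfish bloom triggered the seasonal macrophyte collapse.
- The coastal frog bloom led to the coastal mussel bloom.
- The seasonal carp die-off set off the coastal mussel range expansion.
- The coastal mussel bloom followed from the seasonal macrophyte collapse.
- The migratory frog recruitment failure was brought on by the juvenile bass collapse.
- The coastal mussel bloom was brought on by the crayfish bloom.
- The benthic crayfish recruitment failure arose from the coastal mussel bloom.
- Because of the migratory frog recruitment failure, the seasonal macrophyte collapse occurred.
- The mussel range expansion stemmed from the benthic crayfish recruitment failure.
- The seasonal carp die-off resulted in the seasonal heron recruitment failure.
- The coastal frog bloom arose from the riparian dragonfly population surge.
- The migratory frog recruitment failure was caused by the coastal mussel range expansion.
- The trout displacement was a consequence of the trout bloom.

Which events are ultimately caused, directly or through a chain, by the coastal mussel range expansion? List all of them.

Direct effects: the coastal frog bloom, the migratory frog recruitment failure, the seasonal macrophyte collapse.
2 steps out: the juvenile bass collapse, the coastal mussel bloom.
3 steps out: the upstream trout overgrazing, the benthic crayfish recruitment failure.
4 steps out: the mussel range expansion.
Not reachable from it: the riparian dragonfly population surge, the seasonal carp die-off, the crayfish bloom, the trout bloom, the seasonal heron recruitment failure, the trout displacement.

the benthic crayfish recruitment failure, the coastal frog bloom, the coastal mussel bloom, the juvenile bass collapse, the migratory frog recruitment failure, the mussel range expansion, the seasonal macrophyte collapse, the upstream trout overgrazing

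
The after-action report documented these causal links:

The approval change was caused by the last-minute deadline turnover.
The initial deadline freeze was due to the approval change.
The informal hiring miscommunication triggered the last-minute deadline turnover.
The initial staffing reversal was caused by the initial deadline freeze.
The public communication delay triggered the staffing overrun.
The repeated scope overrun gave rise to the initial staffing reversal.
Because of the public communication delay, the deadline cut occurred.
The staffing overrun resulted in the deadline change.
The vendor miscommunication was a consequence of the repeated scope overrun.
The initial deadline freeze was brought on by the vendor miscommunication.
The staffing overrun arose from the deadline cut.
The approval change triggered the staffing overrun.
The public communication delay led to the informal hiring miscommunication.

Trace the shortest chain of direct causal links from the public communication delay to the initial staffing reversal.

the public communication delay → the informal hiring miscommunication → the last-minute deadline turnover → the approval change → the initial deadline freeze → the initial staffing reversal

the public communication delay → the informal hiring miscommunication
the informal hiring miscommunication → the last-minute deadline turnover
the last-minute deadline turnover → the approval change
the approval change → the initial deadline freeze
the initial deadline freeze → the initial staffing reversal
Length: 5 steps.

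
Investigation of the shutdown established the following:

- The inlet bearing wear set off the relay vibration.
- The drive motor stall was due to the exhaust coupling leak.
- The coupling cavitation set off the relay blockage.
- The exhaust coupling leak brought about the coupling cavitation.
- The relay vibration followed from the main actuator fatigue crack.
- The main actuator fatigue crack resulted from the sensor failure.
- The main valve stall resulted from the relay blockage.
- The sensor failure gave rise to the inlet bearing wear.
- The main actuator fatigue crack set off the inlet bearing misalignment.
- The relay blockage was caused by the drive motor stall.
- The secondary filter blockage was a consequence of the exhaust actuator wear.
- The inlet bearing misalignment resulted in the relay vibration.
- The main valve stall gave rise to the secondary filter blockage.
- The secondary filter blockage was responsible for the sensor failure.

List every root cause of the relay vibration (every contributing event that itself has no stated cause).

Tracing upstream from the relay vibration: the relay vibration ← the main actuator fatigue crack ← the sensor failure ← the secondary filter blockage ← the main valve stall ← the relay blockage ← the coupling cavitation ← the exhaust coupling leak.
A separate upstream branch: the relay vibration ← the main actuator fatigue crack ← the sensor failure ← the secondary filter blockage ← the exhaust actuator wear.
Each of those chain origins has no stated cause.

the exhaust actuator wear, the exhaust coupling leak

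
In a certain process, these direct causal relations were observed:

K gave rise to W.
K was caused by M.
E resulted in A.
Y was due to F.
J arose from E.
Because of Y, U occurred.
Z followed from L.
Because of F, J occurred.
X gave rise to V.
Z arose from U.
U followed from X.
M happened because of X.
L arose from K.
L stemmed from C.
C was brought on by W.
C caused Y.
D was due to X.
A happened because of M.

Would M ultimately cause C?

Yes

There is a causal chain: M → K → W → C.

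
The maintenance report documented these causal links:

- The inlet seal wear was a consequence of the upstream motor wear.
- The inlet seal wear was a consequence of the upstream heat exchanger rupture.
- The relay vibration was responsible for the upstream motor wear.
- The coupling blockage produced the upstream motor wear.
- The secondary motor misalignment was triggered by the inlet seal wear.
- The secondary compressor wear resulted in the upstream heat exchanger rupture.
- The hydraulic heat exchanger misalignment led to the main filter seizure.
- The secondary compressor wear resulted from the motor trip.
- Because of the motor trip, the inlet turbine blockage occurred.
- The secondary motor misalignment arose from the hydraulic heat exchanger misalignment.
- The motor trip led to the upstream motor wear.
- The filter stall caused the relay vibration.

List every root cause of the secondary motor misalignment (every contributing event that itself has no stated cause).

Tracing upstream from the secondary motor misalignment: the secondary motor misalignment ← the inlet seal wear ← the upstream motor wear ← the motor trip.
A separate upstream branch: the secondary motor misalignment ← the hydraulic heat exchanger misalignment.
A separate upstream branch: the secondary motor misalignment ← the inlet seal wear ← the upstream motor wear ← the relay vibration ← the filter stall.
A separate upstream branch: the secondary motor misalignment ← the inlet seal wear ← the upstream motor wear ← the coupling blockage.
Each of those chain origins has no stated cause.

the coupling blockage, the filter stall, the hydraulic heat exchanger misalignment, the motor trip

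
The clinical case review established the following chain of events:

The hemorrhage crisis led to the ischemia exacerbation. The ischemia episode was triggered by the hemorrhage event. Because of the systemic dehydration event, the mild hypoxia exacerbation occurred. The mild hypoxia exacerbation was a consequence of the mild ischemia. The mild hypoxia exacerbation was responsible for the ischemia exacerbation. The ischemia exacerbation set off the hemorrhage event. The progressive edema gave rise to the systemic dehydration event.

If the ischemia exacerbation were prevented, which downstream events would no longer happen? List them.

the hemorrhage event, the ischemia episode

Downstream of the ischemia exacerbation: the hemorrhage event, the ischemia episode.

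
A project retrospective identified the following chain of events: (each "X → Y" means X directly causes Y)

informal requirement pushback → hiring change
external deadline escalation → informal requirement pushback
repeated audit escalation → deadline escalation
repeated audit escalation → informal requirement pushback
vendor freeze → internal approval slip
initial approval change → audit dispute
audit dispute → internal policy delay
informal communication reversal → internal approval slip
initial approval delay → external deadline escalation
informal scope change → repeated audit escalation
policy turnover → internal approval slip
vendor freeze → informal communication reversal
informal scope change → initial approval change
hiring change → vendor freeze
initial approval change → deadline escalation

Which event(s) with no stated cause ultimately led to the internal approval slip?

Tracing upstream from the internal approval slip: the internal approval slip ← the vendor freeze ← the hiring change ← the informal requirement pushback ← the repeated audit escalation ← the informal scope change.
A separate upstream branch: the internal approval slip ← the vendor freeze ← the hiring change ← the informal requirement pushback ← the external deadline escalation ← the initial approval delay.
A separate upstream branch: the internal approval slip ← the policy turnover.
Each of those chain origins has no stated cause.

the informal scope change, the initial approval delay, the policy turnover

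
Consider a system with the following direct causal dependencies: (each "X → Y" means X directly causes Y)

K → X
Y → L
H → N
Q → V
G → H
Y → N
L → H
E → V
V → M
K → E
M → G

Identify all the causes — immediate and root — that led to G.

E, K, M, Q, V

Immediate cause of G: M.
Further upstream: K, Q, E, V.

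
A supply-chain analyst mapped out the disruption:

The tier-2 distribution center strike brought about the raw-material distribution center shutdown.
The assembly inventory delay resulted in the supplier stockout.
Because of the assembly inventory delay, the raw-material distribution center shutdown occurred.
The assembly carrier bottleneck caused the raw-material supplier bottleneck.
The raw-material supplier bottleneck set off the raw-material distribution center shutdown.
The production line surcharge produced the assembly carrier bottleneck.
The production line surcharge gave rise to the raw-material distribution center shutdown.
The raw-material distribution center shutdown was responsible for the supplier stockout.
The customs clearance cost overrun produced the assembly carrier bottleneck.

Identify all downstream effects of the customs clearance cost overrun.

the assembly carrier bottleneck, the raw-material distribution center shutdown, the raw-material supplier bottleneck, the supplier stockout

Direct effects: the assembly carrier bottleneck.
2 steps out: the raw-material supplier bottleneck.
3 steps out: the raw-material distribution center shutdown.
4 steps out: the supplier stockout.
Not reachable from it: the tier-2 distribution center strike, the production line surcharge, the assembly inventory delay.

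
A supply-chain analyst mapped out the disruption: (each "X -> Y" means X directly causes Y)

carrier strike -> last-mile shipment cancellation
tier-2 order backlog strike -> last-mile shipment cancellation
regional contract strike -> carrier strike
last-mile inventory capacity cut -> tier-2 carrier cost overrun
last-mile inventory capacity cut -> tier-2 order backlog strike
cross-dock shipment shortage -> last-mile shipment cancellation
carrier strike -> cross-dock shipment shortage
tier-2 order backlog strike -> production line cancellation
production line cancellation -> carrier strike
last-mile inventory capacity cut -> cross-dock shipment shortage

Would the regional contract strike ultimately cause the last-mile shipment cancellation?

There is a causal chain: the regional contract strike → the carrier strike → the last-mile shipment cancellation.

Yes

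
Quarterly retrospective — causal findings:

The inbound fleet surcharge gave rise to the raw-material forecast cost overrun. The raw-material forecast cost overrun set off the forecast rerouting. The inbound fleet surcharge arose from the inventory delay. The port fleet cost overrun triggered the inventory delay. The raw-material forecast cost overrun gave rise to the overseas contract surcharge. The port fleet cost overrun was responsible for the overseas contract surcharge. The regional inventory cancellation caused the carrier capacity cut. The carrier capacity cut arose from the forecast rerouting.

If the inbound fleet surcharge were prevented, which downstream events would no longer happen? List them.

the forecast rerouting, the raw-material forecast cost overrun

Downstream of the inbound fleet surcharge: the raw-material forecast cost overrun, the forecast rerouting, the overseas contract surcharge, the carrier capacity cut.
Of those, still caused via another path: the overseas contract surcharge, the carrier capacity cut.
The remainder have no surviving cause.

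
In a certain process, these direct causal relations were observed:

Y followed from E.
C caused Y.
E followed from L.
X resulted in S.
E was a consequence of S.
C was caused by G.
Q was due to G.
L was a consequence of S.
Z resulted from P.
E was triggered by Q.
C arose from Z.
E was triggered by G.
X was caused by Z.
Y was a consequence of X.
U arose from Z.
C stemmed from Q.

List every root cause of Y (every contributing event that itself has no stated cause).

G, P

Tracing upstream from Y: Y ← X ← Z ← P.
A separate upstream branch: Y ← C ← G.
Each of those chain origins has no stated cause.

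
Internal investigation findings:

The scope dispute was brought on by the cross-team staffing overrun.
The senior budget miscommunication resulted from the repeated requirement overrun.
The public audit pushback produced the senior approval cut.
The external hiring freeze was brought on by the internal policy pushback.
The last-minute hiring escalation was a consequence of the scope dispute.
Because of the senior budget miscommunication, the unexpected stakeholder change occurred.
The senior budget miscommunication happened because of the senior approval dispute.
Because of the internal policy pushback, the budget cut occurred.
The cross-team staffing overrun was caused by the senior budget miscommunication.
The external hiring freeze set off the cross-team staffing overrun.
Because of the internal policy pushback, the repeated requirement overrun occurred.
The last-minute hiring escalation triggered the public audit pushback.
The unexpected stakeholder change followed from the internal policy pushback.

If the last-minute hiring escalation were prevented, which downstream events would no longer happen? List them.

Downstream of the last-minute hiring escalation: the public audit pushback, the senior approval cut.

the public audit pushback, the senior approval cut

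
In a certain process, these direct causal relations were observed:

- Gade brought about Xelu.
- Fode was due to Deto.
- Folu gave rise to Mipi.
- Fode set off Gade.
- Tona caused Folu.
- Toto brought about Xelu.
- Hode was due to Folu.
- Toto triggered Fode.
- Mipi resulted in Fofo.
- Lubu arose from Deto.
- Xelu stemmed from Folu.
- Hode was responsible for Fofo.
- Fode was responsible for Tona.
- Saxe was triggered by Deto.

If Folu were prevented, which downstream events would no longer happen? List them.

Downstream of Folu: Hode, Mipi, Fofo, Xelu.
Of those, still caused via another path: Xelu.
The remainder have no surviving cause.

Fofo, Hode, Mipi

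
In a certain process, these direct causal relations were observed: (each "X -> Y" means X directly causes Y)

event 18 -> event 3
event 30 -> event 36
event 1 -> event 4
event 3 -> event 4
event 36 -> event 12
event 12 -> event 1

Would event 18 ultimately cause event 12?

Event 18 leads to event 3, event 4; event 12 is not among them.

No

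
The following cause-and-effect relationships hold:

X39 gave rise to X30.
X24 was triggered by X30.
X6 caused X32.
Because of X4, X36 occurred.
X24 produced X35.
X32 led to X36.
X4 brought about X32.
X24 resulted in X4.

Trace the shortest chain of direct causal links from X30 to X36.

X30 → X24 → X4 → X36

X30 → X24
X24 → X4
X4 → X36
Length: 3 steps.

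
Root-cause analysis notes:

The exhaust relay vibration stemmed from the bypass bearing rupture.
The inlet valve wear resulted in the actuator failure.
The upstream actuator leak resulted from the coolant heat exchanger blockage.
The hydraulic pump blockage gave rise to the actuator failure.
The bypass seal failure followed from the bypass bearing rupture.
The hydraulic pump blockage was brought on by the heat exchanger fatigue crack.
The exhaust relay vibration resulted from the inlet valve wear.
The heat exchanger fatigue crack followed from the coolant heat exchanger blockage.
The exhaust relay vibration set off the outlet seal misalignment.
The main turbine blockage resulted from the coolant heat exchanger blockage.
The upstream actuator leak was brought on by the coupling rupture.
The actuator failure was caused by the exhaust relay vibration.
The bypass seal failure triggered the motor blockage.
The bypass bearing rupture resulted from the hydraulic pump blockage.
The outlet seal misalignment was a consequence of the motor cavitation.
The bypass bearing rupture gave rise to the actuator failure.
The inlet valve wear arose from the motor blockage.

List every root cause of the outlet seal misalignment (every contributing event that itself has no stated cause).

Tracing upstream from the outlet seal misalignment: the outlet seal misalignment ← the motor cavitation.
A separate upstream branch: the outlet seal misalignment ← the exhaust relay vibration ← the bypass bearing rupture ← the hydraulic pump blockage ← the heat exchanger fatigue crack ← the coolant heat exchanger blockage.
Each of those chain origins has no stated cause.

the coolant heat exchanger blockage, the motor cavitation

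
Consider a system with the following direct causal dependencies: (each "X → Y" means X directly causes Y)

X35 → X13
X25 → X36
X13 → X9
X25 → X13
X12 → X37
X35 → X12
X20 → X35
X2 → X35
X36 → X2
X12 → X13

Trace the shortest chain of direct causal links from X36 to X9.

X36 → X2 → X35 → X13 → X9

X36 → X2
X2 → X35
X35 → X13
X13 → X9
Length: 4 steps.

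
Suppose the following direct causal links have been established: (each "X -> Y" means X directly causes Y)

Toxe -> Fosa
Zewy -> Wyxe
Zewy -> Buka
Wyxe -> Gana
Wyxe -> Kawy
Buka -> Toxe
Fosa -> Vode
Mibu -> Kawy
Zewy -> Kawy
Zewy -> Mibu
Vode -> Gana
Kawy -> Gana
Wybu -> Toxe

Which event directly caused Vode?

Upstream contributors include Zewy, Buka, Toxe, Wybu, but only Fosa feeds directly into Vode.

Fosa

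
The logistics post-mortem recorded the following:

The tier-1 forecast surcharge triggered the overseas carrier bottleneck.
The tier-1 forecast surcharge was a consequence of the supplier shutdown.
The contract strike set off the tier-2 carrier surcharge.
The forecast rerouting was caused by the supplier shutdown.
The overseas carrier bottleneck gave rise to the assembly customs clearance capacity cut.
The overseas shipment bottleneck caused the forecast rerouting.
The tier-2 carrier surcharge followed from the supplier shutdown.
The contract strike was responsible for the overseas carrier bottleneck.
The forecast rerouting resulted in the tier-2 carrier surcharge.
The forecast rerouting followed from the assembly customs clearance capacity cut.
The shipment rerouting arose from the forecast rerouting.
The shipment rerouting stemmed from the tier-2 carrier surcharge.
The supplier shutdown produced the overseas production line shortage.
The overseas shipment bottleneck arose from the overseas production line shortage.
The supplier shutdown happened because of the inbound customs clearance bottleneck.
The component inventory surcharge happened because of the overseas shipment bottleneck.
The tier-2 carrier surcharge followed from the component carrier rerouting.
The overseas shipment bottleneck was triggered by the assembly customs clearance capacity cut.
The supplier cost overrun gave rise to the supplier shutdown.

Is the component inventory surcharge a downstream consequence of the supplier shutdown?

There is a causal chain: the supplier shutdown → the overseas production line shortage → the overseas shipment bottleneck → the component inventory surcharge.

Yes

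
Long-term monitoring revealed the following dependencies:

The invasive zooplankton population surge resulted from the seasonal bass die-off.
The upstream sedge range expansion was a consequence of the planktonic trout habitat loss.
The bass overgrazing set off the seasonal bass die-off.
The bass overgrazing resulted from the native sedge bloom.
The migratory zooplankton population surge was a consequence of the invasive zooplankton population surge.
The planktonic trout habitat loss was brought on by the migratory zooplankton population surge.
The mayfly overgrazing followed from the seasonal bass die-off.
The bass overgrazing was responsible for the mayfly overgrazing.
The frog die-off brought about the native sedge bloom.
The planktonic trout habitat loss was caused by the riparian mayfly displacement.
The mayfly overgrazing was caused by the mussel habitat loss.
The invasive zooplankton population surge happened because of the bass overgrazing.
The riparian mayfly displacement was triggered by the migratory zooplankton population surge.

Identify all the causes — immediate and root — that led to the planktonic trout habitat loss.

the bass overgrazing, the frog die-off, the invasive zooplankton population surge, the migratory zooplankton population surge, the native sedge bloom, the riparian mayfly displacement, the seasonal bass die-off

Immediate causes of the planktonic trout habitat loss: the migratory zooplankton population surge, the riparian mayfly displacement.
Further upstream: the frog die-off, the native sedge bloom, the bass overgrazing, the seasonal bass die-off, the invasive zooplankton population surge.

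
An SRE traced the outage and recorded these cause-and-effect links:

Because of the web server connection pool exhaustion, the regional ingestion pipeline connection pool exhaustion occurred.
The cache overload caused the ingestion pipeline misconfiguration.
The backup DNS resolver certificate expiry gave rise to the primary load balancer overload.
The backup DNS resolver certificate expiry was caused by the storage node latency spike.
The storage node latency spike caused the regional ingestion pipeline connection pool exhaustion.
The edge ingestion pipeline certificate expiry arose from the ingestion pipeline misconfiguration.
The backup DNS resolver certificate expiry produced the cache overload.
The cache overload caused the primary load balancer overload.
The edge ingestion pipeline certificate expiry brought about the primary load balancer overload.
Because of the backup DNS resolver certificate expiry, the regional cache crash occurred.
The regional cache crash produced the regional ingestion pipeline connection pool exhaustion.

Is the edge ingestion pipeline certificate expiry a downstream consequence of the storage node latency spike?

There is a causal chain: the storage node latency spike → the backup DNS resolver certificate expiry → the cache overload → the ingestion pipeline misconfiguration → the edge ingestion pipeline certificate expiry.

Yes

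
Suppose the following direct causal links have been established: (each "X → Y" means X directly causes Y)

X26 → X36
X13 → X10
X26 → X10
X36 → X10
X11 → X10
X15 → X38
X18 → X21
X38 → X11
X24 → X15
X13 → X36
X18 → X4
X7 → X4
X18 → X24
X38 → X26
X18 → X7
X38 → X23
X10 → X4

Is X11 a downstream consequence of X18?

There is a causal chain: X18 → X24 → X15 → X38 → X11.

Yes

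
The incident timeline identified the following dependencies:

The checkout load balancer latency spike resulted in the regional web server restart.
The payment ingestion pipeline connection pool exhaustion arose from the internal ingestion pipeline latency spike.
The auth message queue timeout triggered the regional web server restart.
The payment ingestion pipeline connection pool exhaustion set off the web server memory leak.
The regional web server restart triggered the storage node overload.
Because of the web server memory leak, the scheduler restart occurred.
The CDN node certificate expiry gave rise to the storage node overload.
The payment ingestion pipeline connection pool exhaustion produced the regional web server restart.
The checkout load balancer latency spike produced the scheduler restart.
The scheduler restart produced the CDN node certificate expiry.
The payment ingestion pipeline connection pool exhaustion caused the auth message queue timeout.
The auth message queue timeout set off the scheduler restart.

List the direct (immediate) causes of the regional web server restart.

Upstream contributors include the internal ingestion pipeline latency spike, but only the auth message queue timeout, the checkout load balancer latency spike, the payment ingestion pipeline connection pool exhaustion feed directly into the regional web server restart.

the auth message queue timeout, the checkout load balancer latency spike, the payment ingestion pipeline connection pool exhaustion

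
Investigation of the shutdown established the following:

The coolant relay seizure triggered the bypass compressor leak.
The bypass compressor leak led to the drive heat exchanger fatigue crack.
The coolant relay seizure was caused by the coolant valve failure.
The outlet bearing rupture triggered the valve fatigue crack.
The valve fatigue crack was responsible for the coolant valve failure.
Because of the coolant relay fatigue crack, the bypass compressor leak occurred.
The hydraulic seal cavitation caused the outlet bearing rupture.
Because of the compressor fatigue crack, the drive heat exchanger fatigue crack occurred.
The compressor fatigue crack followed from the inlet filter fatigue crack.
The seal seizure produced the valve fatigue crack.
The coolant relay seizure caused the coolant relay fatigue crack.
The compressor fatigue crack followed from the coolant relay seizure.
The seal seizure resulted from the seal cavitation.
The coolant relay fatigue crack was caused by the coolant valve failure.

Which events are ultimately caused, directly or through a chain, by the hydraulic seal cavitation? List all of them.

the bypass compressor leak, the compressor fatigue crack, the coolant relay fatigue crack, the coolant relay seizure, the coolant valve failure, the drive heat exchanger fatigue crack, the outlet bearing rupture, the valve fatigue crack

Direct effects: the outlet bearing rupture.
2 steps out: the valve fatigue crack.
3 steps out: the coolant valve failure.
4 steps out: the coolant relay seizure, the coolant relay fatigue crack.
5 steps out: the bypass compressor leak, the compressor fatigue crack.
6 steps out: the drive heat exchanger fatigue crack.
Not reachable from it: the seal cavitation, the seal seizure, the inlet filter fatigue crack.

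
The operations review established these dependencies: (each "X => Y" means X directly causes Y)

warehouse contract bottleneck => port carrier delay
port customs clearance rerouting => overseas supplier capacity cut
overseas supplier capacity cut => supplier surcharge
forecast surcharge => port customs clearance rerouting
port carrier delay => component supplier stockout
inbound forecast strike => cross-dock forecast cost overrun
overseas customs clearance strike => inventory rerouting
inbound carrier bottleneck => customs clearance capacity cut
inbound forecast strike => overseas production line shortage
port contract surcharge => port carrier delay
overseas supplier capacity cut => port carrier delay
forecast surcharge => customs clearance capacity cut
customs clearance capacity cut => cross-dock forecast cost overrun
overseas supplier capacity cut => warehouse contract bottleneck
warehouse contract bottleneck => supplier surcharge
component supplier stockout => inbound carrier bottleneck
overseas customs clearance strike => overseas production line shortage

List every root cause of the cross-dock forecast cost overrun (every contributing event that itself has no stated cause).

Tracing upstream from the cross-dock forecast cost overrun: the cross-dock forecast cost overrun ← the customs clearance capacity cut ← the forecast surcharge.
A separate upstream branch: the cross-dock forecast cost overrun ← the inbound forecast strike.
A separate upstream branch: the cross-dock forecast cost overrun ← the customs clearance capacity cut ← the inbound carrier bottleneck ← the component supplier stockout ← the port carrier delay ← the port contract surcharge.
Each of those chain origins has no stated cause.

the forecast surcharge, the inbound forecast strike, the port contract surcharge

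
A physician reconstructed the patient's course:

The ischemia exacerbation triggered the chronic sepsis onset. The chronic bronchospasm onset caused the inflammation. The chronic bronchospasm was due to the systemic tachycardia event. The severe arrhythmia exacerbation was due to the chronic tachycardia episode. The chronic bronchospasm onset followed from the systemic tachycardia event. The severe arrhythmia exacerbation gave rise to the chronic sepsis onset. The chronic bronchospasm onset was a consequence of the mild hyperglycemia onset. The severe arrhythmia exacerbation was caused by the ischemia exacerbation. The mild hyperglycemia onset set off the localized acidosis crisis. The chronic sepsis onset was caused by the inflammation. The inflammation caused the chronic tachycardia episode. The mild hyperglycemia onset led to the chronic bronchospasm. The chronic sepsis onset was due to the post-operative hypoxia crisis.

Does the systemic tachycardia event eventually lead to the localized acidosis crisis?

No

The systemic tachycardia event leads to the chronic bronchospasm onset, the inflammation, the chronic bronchospasm, the chronic tachycardia episode, the severe arrhythmia exacerbation, the chronic sepsis onset; the localized acidosis crisis is not among them.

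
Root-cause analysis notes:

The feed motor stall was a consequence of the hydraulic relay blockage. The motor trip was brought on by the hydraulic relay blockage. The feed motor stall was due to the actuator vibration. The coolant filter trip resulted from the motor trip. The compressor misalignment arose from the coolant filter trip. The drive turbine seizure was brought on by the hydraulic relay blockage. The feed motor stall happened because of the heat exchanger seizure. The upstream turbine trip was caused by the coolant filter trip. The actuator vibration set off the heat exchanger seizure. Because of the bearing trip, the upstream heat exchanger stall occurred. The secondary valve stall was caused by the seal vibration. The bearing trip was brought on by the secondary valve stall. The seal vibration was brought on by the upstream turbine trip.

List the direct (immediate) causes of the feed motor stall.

the actuator vibration, the heat exchanger seizure, the hydraulic relay blockage → the feed motor stall with nothing further upstream stated.

the actuator vibration, the heat exchanger seizure, the hydraulic relay blockage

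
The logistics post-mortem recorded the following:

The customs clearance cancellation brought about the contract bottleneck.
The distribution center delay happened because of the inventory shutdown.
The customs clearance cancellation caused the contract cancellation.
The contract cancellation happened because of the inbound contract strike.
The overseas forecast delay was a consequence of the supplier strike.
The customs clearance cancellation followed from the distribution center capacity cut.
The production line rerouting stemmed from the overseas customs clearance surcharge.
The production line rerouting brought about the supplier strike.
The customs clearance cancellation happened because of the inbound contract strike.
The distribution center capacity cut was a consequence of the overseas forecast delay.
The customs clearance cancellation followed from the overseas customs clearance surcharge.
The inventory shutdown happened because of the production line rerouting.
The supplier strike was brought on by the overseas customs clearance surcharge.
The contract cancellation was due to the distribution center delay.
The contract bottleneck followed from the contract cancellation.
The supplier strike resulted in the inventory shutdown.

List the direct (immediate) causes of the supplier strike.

the overseas customs clearance surcharge, the production line rerouting

the overseas customs clearance surcharge, the production line rerouting → the supplier strike with nothing further upstream stated.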